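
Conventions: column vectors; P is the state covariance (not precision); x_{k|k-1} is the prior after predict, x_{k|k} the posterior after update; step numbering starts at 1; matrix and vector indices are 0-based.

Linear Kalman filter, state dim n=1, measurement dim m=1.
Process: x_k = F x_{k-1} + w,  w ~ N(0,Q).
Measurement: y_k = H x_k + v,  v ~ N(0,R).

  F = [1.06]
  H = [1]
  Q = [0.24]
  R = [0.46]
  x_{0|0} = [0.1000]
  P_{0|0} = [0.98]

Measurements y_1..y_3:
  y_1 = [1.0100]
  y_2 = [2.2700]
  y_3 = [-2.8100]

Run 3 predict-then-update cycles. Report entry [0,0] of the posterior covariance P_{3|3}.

P_post[0,0] = 0.2479

step 1: x^-=[0.1060]  P^-=[1.3411]  S=[1.8011]  K=[0.7446]  nu=[0.9040]  x^+=[0.7791]  P^+=[0.3425]
step 2: x^-=[0.8259]  P^-=[0.6249]  S=[1.0849]  K=[0.5760]  nu=[1.4441]  x^+=[1.6577]  P^+=[0.2650]
step 3: x^-=[1.7571]  P^-=[0.5377]  S=[0.9977]  K=[0.5389]  nu=[-4.5671]  x^+=[-0.7043]  P^+=[0.2479]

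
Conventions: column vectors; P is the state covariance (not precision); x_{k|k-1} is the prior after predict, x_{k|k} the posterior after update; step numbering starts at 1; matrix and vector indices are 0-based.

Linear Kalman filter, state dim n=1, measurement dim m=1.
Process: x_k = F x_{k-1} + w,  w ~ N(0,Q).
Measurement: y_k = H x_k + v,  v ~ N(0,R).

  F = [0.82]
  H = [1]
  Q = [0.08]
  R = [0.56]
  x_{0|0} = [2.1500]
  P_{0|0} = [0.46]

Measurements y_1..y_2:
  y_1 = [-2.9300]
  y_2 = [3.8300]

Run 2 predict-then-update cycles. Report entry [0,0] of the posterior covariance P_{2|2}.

P_post[0,0] = 0.1652

step 1: x^-=[1.7630]  P^-=[0.3893]  S=[0.9493]  K=[0.4101]  nu=[-4.6930]  x^+=[-0.1616]  P^+=[0.2297]
step 2: x^-=[-0.1325]  P^-=[0.2344]  S=[0.7944]  K=[0.2951]  nu=[3.9625]  x^+=[1.0368]  P^+=[0.1652]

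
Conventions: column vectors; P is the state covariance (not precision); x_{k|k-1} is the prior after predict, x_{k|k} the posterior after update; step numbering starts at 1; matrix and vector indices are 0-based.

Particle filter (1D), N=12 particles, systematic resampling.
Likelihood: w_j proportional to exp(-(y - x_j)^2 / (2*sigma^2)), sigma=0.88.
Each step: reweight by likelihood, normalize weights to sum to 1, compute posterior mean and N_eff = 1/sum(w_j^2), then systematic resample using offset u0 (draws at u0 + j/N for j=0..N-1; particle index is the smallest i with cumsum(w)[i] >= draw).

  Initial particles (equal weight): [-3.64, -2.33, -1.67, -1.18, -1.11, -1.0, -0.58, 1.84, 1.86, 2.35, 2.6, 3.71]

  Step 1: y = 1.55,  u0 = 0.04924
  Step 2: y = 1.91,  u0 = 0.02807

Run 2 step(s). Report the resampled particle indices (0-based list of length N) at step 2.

step 1: w=[0.0000, 0.0000, 0.0004, 0.0026, 0.0033, 0.0047, 0.0168, 0.2982, 0.2959, 0.2082, 0.1545, 0.0155]  mean=2.0255  Neff=4.0947  idx=[7, 7, 7, 7, 8, 8, 8, 9, 9, 9, 10, 10]
step 2: w=[0.0898, 0.0898, 0.0898, 0.0898, 0.0899, 0.0899, 0.0899, 0.0795, 0.0795, 0.0795, 0.0662, 0.0662]  mean=2.0677  Neff=11.8681  idx=[0, 1, 2, 3, 4, 4, 5, 6, 7, 8, 9, 11]

resampled_idx = [0, 1, 2, 3, 4, 4, 5, 6, 7, 8, 9, 11]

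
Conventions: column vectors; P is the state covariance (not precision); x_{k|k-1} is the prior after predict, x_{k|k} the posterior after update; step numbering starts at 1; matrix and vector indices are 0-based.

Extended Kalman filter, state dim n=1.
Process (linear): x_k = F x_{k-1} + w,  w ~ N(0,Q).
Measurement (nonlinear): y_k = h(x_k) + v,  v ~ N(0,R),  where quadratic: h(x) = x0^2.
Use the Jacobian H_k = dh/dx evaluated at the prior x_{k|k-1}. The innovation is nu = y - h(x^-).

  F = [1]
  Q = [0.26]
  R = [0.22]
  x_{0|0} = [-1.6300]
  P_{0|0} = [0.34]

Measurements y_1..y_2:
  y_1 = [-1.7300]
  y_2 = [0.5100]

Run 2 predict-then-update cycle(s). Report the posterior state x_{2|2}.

x_post = [-0.5461]

step 1: x^-=[-1.6300]  P^-=[0.6000]  H_jac=[-3.2600]  S=[6.5966]  K=[-0.2965]  nu=[-4.3869]  x^+=[-0.3292]  P^+=[0.0200]
step 2: x^-=[-0.3292]  P^-=[0.2800]  H_jac=[-0.6584]  S=[0.3414]  K=[-0.5400]  nu=[0.4016]  x^+=[-0.5461]  P^+=[0.1804]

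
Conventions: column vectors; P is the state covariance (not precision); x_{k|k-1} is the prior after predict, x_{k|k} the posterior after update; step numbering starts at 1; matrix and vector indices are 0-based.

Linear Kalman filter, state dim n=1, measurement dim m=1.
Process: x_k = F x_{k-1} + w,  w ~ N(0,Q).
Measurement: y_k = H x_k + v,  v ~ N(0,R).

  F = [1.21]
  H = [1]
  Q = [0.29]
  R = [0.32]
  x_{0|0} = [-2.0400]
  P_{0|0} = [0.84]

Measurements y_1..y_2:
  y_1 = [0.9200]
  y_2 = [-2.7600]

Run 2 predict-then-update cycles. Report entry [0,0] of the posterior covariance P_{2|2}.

step 1: x^-=[-2.4684]  P^-=[1.5198]  S=[1.8398]  K=[0.8261]  nu=[3.3884]  x^+=[0.3307]  P^+=[0.2643]
step 2: x^-=[0.4001]  P^-=[0.6770]  S=[0.9970]  K=[0.6790]  nu=[-3.1601]  x^+=[-1.7457]  P^+=[0.2173]

P_post[0,0] = 0.2173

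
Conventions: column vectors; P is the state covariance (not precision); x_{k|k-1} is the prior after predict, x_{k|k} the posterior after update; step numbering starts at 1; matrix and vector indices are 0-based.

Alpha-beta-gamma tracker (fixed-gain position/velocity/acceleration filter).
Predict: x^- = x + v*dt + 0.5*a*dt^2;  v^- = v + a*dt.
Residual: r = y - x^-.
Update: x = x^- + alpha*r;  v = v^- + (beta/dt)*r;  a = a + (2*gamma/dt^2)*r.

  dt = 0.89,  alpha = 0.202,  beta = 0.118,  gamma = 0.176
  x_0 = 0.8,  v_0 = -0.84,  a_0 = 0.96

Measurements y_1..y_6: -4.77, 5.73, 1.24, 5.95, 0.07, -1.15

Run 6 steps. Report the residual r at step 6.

resid = -13.9429

step 1: x_pred=0.4326  r=-5.2026  x^+=-0.6183  v^+=-0.6754  a^+=-1.3520
step 2: x_pred=-1.7549  r=7.4849  x^+=-0.2429  v^+=-0.8863  a^+=1.9742
step 3: x_pred=-0.2498  r=1.4898  x^+=0.0511  v^+=1.0683  a^+=2.6363
step 4: x_pred=2.0460  r=3.9040  x^+=2.8346  v^+=3.9322  a^+=4.3712
step 5: x_pred=8.0655  r=-7.9955  x^+=6.4504  v^+=6.7624  a^+=0.8181
step 6: x_pred=12.7929  r=-13.9429  x^+=9.9765  v^+=5.6419  a^+=-5.3780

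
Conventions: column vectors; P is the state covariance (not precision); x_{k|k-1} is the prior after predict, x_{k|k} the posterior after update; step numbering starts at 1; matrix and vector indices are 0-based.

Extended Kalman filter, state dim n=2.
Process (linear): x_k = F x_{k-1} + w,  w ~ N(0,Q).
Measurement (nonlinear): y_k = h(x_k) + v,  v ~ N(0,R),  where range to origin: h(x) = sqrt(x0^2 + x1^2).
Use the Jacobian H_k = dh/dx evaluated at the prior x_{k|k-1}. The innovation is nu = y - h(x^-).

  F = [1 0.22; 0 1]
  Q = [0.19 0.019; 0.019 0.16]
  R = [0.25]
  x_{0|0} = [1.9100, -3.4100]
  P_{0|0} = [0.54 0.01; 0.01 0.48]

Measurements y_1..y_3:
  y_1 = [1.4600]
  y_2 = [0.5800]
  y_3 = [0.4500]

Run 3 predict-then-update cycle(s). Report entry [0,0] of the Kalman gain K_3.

step 1: x^-=[1.1598, -3.4100]  P^-=[0.7576 0.1346; 0.1346 0.6400]  H_jac=[0.3220 -0.9467]  S=[0.8201]  K=[0.1421; -0.6860]  nu=[-2.1418]  x^+=[0.8555, -1.9408]  P^+=[0.7411 0.2145; 0.2145 0.2541]
step 2: x^-=[0.4285, -1.9408]  P^-=[1.0378 0.2894; 0.2894 0.4141]  H_jac=[0.2156 -0.9765]  S=[0.5712]  K=[-0.1031; -0.5986]  nu=[-1.4075]  x^+=[0.5736, -1.0982]  P^+=[1.0317 0.2542; 0.2542 0.2094]
step 3: x^-=[0.3320, -1.0982]  P^-=[1.3437 0.3192; 0.3192 0.3694]  H_jac=[0.2894 -0.9572]  S=[0.5241]  K=[0.1589; -0.4983]  nu=[-0.6973]  x^+=[0.2212, -0.7507]  P^+=[1.3304 0.3607; 0.3607 0.2392]

K[0,0] = 0.1589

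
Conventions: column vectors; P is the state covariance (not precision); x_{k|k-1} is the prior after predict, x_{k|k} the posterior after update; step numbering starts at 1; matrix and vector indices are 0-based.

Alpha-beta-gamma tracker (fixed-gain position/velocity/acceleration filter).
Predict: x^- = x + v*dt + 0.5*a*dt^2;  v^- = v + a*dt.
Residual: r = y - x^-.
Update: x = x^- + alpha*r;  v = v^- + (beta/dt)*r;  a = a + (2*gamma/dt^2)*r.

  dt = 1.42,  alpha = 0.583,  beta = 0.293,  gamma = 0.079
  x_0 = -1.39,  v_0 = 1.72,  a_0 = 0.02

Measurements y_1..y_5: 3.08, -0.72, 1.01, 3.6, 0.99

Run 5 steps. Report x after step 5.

x_post = 1.5875

step 1: x_pred=1.0726  r=2.0074  x^+=2.2429  v^+=2.1626  a^+=0.1773
step 2: x_pred=5.4926  r=-6.2126  x^+=1.8706  v^+=1.1325  a^+=-0.3095
step 3: x_pred=3.1667  r=-2.1567  x^+=1.9094  v^+=0.2480  a^+=-0.4785
step 4: x_pred=1.7791  r=1.8209  x^+=2.8407  v^+=-0.0558  a^+=-0.3358
step 5: x_pred=2.4229  r=-1.4329  x^+=1.5875  v^+=-0.8283  a^+=-0.4481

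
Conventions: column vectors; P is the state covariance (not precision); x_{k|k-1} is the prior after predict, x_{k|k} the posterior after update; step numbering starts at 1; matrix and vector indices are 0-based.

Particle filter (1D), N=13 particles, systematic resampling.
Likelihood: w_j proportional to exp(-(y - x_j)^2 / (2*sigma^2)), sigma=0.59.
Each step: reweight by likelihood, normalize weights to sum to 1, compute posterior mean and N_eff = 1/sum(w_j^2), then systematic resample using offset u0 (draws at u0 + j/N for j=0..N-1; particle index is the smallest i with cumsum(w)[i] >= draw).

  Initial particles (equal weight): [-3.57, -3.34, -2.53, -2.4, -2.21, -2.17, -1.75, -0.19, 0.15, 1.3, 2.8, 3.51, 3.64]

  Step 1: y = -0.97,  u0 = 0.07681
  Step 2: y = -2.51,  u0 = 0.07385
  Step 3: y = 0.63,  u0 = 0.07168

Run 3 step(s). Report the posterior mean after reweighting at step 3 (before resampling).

post_mean = -1.7693

step 1: w=[0.0000, 0.0002, 0.0230, 0.0402, 0.0832, 0.0957, 0.3161, 0.3161, 0.1250, 0.0005, 0.0000, 0.0000, 0.0000]  mean=-1.1410  Neff=4.2792  idx=[4, 5, 5, 6, 6, 6, 6, 7, 7, 7, 7, 8, 9]
step 2: w=[0.2034, 0.1961, 0.1961, 0.1010, 0.1010, 0.1010, 0.1010, 0.0001, 0.0001, 0.0001, 0.0001, 0.0000, 0.0000]  mean=-2.0077  Neff=6.2858  idx=[0, 0, 1, 1, 1, 2, 2, 3, 3, 4, 5, 6, 6]
step 3: w=[0.0051, 0.0051, 0.0070, 0.0070, 0.0070, 0.0070, 0.0070, 0.1592, 0.1592, 0.1592, 0.1592, 0.1592, 0.1592]  mean=-1.7693  Neff=6.5671  idx=[7, 7, 8, 8, 9, 9, 10, 10, 11, 11, 12, 12, 12]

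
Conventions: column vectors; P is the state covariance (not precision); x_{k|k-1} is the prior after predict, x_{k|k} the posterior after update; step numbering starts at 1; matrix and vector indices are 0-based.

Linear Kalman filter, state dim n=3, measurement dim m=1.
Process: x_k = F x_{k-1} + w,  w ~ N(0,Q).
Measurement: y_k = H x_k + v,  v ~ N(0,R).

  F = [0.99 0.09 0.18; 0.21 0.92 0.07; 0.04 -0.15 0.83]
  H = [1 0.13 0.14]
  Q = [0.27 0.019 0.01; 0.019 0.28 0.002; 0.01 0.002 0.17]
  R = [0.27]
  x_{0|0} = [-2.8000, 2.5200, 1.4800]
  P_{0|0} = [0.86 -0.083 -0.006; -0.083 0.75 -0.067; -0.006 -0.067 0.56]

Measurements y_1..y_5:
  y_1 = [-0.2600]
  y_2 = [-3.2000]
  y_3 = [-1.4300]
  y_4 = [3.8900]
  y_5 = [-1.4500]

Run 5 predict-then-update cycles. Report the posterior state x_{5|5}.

step 1: x^-=[-2.2788, 1.8340, 0.7384]  P^-=[1.1180 0.1776 0.1215; 0.1776 0.9146 -0.1137; 0.1215 -0.1137 0.5913]  S=[1.4911]  K=[0.7767; 0.1882; 0.1271]  nu=[1.6770]  x^+=[-0.9763, 2.1496, 0.9515]  P^+=[0.2185 -0.0403 -0.0257; -0.0403 0.8618 -0.1494; -0.0257 -0.1494 0.5672]
step 2: x^-=[-0.6018, 1.8392, 0.4282]  P^-=[0.4884 0.0770 0.0692; 0.0770 0.9863 -0.1994; 0.0692 -0.1994 0.6165]  S=[0.8193]  K=[0.6202; 0.2165; 0.1582]  nu=[-2.8972]  x^+=[-2.3986, 1.2121, -0.0300]  P^+=[0.1733 -0.0329 -0.0112; -0.0329 0.9479 -0.2274; -0.0112 -0.2274 0.5960]
step 3: x^-=[-2.2709, 0.6093, -0.3026]  P^-=[0.4496 0.0701 0.0778; 0.0701 1.0505 -0.2661; 0.0778 -0.2661 0.6585]  S=[0.7806]  K=[0.6016; 0.2170; 0.1734]  nu=[0.8040]  x^+=[-1.7872, 0.7838, -0.1632]  P^+=[0.1671 -0.0318 -0.0037; -0.0318 1.0137 -0.2955; -0.0037 -0.2955 0.6350]
step 4: x^-=[-1.7281, 0.3344, -0.3245]  P^-=[0.4460 0.0649 0.0853; 0.0649 1.0980 -0.3230; 0.0853 -0.3230 0.7042]  S=[0.7774]  K=[0.5999; 0.2090; 0.1825]  nu=[5.6201]  x^+=[1.6436, 1.5087, 0.7013]  P^+=[0.1662 -0.0325 0.0002; -0.0325 1.0641 -0.3526; 0.0002 -0.3526 0.6783]
step 5: x^-=[1.8892, 1.7823, 0.4215]  P^-=[0.4463 0.0593 0.0916; 0.0593 1.1333 -0.3697; 0.0916 -0.3697 0.7497]  S=[0.7778]  K=[0.6002; 0.1992; 0.1909]  nu=[-3.6299]  x^+=[-0.2896, 1.0593, -0.2715]  P^+=[0.1661 -0.0336 0.0025; -0.0336 1.1025 -0.3993; 0.0025 -0.3993 0.7214]

x_post = [-0.2896, 1.0593, -0.2715]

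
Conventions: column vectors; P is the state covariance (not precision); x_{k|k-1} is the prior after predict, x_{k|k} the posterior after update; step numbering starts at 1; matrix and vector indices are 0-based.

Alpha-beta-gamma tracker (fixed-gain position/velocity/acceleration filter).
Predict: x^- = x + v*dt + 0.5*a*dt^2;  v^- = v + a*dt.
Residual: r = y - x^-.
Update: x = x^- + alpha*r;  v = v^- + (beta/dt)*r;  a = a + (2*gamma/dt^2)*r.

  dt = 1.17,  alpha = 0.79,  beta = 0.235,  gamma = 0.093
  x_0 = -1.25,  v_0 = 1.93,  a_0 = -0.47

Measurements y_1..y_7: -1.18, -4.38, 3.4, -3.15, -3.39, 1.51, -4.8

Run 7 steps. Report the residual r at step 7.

resid = -3.7258

step 1: x_pred=0.6864  r=-1.8664  x^+=-0.7881  v^+=1.0052  a^+=-0.7236
step 2: x_pred=-0.1072  r=-4.2728  x^+=-3.4827  v^+=-0.6996  a^+=-1.3042
step 3: x_pred=-5.1939  r=8.5939  x^+=1.5953  v^+=-0.4994  a^+=-0.1365
step 4: x_pred=0.9176  r=-4.0676  x^+=-2.2958  v^+=-1.4760  a^+=-0.6892
step 5: x_pred=-4.4944  r=1.1044  x^+=-3.6219  v^+=-2.0605  a^+=-0.5391
step 6: x_pred=-6.4017  r=7.9117  x^+=-0.1515  v^+=-1.1021  a^+=0.5359
step 7: x_pred=-1.0742  r=-3.7258  x^+=-4.0176  v^+=-1.2235  a^+=0.0297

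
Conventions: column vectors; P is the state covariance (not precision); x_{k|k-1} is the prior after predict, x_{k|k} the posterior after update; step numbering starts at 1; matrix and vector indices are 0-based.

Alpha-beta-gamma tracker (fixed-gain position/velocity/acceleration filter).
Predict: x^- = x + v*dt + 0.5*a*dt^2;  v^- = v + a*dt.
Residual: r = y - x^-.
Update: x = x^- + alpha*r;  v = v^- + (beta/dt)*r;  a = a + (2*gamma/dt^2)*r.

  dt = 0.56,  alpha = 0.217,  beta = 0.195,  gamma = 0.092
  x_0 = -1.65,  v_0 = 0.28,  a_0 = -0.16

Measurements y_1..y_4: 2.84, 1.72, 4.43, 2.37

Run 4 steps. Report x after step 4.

x_post = 6.1295

step 1: x_pred=-1.5183  r=4.3583  x^+=-0.5725  v^+=1.7080  a^+=2.3972
step 2: x_pred=0.7598  r=0.9602  x^+=0.9682  v^+=3.3848  a^+=2.9605
step 3: x_pred=3.3279  r=1.1021  x^+=3.5670  v^+=5.4264  a^+=3.6072
step 4: x_pred=7.1714  r=-4.8014  x^+=6.1295  v^+=5.7745  a^+=0.7900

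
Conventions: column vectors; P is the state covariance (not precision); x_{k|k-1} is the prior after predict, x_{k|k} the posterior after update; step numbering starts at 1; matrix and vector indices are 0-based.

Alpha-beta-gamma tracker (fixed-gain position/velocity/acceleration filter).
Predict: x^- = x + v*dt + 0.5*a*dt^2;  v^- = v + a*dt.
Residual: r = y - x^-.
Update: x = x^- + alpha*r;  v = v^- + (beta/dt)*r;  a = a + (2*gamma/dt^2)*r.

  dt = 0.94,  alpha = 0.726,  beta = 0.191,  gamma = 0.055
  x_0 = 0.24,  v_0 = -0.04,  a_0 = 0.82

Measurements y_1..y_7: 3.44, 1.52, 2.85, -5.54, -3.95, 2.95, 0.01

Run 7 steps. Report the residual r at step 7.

step 1: x_pred=0.5647  r=2.8753  x^+=2.6522  v^+=1.3150  a^+=1.1780
step 2: x_pred=4.4087  r=-2.8887  x^+=2.3115  v^+=1.8354  a^+=0.8183
step 3: x_pred=4.3983  r=-1.5483  x^+=3.2742  v^+=2.2900  a^+=0.6256
step 4: x_pred=5.7032  r=-11.2432  x^+=-2.4594  v^+=0.5935  a^+=-0.7741
step 5: x_pred=-2.2435  r=-1.7065  x^+=-3.4824  v^+=-0.4809  a^+=-0.9865
step 6: x_pred=-4.3703  r=7.3203  x^+=0.9442  v^+=0.0792  a^+=-0.0752
step 7: x_pred=0.9854  r=-0.9754  x^+=0.2773  v^+=-0.1897  a^+=-0.1967

resid = -0.9754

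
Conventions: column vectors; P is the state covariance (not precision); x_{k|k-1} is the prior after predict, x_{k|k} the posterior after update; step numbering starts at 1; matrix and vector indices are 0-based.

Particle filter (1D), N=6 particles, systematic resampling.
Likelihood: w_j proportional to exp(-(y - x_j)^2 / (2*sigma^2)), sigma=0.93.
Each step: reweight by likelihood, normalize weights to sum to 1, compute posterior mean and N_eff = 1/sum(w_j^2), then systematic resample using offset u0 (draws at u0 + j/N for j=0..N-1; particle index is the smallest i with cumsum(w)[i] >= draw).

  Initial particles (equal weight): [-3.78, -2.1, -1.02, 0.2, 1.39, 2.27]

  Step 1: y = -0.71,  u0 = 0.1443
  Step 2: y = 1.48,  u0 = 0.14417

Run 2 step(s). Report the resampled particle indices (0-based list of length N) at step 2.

step 1: w=[0.0022, 0.1652, 0.4775, 0.3127, 0.0394, 0.0030]  mean=-0.7180  Neff=2.8196  idx=[1, 2, 2, 2, 3, 4]
step 2: w=[0.0004, 0.0184, 0.0184, 0.0184, 0.2648, 0.6796]  mean=0.9403  Neff=1.8764  idx=[4, 4, 5, 5, 5, 5]

resampled_idx = [4, 4, 5, 5, 5, 5]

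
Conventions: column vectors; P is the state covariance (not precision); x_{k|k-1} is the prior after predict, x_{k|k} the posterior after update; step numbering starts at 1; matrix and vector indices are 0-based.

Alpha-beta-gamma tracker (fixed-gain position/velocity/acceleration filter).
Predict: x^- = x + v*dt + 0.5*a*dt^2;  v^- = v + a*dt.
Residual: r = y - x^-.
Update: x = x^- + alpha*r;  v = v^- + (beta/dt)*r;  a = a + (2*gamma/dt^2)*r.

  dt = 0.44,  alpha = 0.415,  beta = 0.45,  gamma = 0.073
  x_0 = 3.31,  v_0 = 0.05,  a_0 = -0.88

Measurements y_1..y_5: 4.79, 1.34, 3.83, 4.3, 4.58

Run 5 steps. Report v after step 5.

v_post = 2.0508

step 1: x_pred=3.2468  r=1.5432  x^+=3.8872  v^+=1.2411  a^+=0.2838
step 2: x_pred=4.4608  r=-3.1208  x^+=3.1657  v^+=-1.8258  a^+=-2.0697
step 3: x_pred=2.1620  r=1.6680  x^+=2.8542  v^+=-1.0305  a^+=-0.8118
step 4: x_pred=2.3222  r=1.9778  x^+=3.1430  v^+=0.6351  a^+=0.6797
step 5: x_pred=3.4882  r=1.0918  x^+=3.9413  v^+=2.0508  a^+=1.5031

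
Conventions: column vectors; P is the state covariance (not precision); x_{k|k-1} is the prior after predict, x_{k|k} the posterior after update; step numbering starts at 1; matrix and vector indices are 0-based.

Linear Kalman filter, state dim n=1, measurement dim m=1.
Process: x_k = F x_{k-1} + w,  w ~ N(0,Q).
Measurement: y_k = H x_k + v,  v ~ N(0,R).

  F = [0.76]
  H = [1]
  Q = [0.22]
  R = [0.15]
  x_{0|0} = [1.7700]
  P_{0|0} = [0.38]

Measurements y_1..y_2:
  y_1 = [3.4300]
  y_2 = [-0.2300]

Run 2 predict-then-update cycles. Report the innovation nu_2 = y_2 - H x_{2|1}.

step 1: x^-=[1.3452]  P^-=[0.4395]  S=[0.5895]  K=[0.7455]  nu=[2.0848]  x^+=[2.8995]  P^+=[0.1118]
step 2: x^-=[2.2036]  P^-=[0.2846]  S=[0.4346]  K=[0.6549]  nu=[-2.4336]  x^+=[0.6100]  P^+=[0.0982]

innov = [-2.4336]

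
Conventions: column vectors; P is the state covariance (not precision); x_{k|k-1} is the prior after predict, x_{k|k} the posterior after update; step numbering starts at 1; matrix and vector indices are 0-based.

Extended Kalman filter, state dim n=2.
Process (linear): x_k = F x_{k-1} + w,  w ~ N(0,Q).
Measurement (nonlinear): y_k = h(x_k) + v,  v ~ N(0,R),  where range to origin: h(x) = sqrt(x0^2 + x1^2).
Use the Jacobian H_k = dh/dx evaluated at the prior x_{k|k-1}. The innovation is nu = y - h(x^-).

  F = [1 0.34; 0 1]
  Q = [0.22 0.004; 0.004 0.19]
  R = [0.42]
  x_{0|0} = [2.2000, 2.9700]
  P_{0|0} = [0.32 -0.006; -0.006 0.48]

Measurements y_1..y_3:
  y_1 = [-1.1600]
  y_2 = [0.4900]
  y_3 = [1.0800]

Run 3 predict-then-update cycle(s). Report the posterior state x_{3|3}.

step 1: x^-=[3.2098, 2.9700]  P^-=[0.5914 0.1612; 0.1612 0.6700]  H_jac=[0.7340 0.6792]  S=[1.2084]  K=[0.4498; 0.4745]  nu=[-5.5331]  x^+=[0.7208, 0.3446]  P^+=[0.3469 -0.0967; -0.0967 0.3980]
step 2: x^-=[0.8380, 0.3446]  P^-=[0.5471 0.0426; 0.0426 0.5880]  H_jac=[0.9248 0.3804]  S=[1.0030]  K=[0.5206; 0.2622]  nu=[-0.4161]  x^+=[0.6214, 0.2355]  P^+=[0.2752 -0.0944; -0.0944 0.5190]
step 3: x^-=[0.7014, 0.2355]  P^-=[0.4911 0.0861; 0.0861 0.7090]  H_jac=[0.9480 0.3183]  S=[0.9851]  K=[0.5004; 0.3119]  nu=[0.3401]  x^+=[0.8716, 0.3416]  P^+=[0.2444 -0.0677; -0.0677 0.6131]

x_post = [0.8716, 0.3416]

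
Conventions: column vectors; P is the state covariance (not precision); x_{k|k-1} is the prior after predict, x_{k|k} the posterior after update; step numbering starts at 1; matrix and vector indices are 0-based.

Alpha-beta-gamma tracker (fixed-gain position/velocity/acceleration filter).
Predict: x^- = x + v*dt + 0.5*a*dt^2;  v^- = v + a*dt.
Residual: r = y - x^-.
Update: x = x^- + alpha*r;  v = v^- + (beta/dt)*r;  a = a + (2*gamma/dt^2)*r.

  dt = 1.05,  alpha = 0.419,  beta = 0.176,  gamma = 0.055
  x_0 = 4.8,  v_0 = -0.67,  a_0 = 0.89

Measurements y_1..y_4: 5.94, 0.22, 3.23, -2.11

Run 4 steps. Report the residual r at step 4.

step 1: x_pred=4.5871  r=1.3529  x^+=5.1540  v^+=0.4913  a^+=1.0250
step 2: x_pred=6.2348  r=-6.0148  x^+=3.7146  v^+=0.5593  a^+=0.4249
step 3: x_pred=4.5361  r=-1.3061  x^+=3.9888  v^+=0.7865  a^+=0.2946
step 4: x_pred=4.9770  r=-7.0870  x^+=2.0076  v^+=-0.0922  a^+=-0.4125

resid = -7.0870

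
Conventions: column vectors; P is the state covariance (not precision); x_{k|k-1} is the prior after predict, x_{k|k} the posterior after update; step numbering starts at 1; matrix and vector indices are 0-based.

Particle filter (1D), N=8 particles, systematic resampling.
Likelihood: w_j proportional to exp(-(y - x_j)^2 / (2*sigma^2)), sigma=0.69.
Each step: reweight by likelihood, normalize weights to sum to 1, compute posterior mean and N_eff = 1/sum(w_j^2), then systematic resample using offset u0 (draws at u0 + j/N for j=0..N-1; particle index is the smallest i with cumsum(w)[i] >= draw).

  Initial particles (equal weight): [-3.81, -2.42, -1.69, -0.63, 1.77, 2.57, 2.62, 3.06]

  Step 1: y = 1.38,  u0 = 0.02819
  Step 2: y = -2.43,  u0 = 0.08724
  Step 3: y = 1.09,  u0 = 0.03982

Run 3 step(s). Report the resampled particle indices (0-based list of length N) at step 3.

step 1: w=[0.0000, 0.0000, 0.0000, 0.0107, 0.6345, 0.1682, 0.1481, 0.0384]  mean=2.0542  Neff=2.2005  idx=[4, 4, 4, 4, 4, 5, 5, 6]
step 2: w=[0.2000, 0.2000, 0.2000, 0.2000, 0.2000, 0.0001, 0.0001, 0.0001]  mean=1.7702  Neff=5.0023  idx=[0, 1, 1, 2, 2, 3, 4, 4]
step 3: w=[0.1250, 0.1250, 0.1250, 0.1250, 0.1250, 0.1250, 0.1250, 0.1250]  mean=1.7700  Neff=8.0000  idx=[0, 1, 2, 3, 4, 5, 6, 7]

resampled_idx = [0, 1, 2, 3, 4, 5, 6, 7]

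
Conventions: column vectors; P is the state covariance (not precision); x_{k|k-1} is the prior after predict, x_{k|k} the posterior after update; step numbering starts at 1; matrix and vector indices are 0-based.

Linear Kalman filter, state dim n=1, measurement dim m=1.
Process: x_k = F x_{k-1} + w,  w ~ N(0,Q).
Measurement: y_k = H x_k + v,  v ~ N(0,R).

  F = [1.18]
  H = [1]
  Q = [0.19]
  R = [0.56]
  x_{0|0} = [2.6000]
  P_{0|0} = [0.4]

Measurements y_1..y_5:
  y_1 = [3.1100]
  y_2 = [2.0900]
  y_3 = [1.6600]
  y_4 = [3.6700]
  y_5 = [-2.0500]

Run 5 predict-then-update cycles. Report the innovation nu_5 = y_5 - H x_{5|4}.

step 1: x^-=[3.0680]  P^-=[0.7470]  S=[1.3070]  K=[0.5715]  nu=[0.0420]  x^+=[3.0920]  P^+=[0.3201]
step 2: x^-=[3.6486]  P^-=[0.6356]  S=[1.1956]  K=[0.5316]  nu=[-1.5586]  x^+=[2.8200]  P^+=[0.2977]
step 3: x^-=[3.3276]  P^-=[0.6045]  S=[1.1645]  K=[0.5191]  nu=[-1.6676]  x^+=[2.4619]  P^+=[0.2907]
step 4: x^-=[2.9050]  P^-=[0.5948]  S=[1.1548]  K=[0.5151]  nu=[0.7650]  x^+=[3.2990]  P^+=[0.2884]
step 5: x^-=[3.8929]  P^-=[0.5916]  S=[1.1516]  K=[0.5137]  nu=[-5.9429]  x^+=[0.8399]  P^+=[0.2877]

innov = [-5.9429]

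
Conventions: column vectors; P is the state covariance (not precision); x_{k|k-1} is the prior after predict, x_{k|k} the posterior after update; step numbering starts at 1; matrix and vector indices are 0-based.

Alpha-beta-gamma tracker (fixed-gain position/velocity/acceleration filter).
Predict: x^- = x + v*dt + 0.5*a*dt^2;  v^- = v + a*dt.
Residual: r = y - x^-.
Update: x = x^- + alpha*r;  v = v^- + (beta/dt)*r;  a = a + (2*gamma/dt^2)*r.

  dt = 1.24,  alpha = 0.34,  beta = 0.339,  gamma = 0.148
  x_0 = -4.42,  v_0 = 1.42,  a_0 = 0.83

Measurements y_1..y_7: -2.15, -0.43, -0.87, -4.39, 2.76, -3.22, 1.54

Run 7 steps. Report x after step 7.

step 1: x_pred=-2.0211  r=-0.1289  x^+=-2.0649  v^+=2.4140  a^+=0.8052
step 2: x_pred=1.5474  r=-1.9774  x^+=0.8751  v^+=2.8718  a^+=0.4245
step 3: x_pred=4.7625  r=-5.6325  x^+=2.8474  v^+=1.8583  a^+=-0.6598
step 4: x_pred=4.6445  r=-9.0345  x^+=1.5728  v^+=-1.4297  a^+=-2.3990
step 5: x_pred=-2.0444  r=4.8044  x^+=-0.4109  v^+=-3.0910  a^+=-1.4741
step 6: x_pred=-5.3771  r=2.1571  x^+=-4.6437  v^+=-4.3292  a^+=-1.0589
step 7: x_pred=-10.8259  r=12.3659  x^+=-6.6215  v^+=-2.2615  a^+=1.3217

x_post = -6.6215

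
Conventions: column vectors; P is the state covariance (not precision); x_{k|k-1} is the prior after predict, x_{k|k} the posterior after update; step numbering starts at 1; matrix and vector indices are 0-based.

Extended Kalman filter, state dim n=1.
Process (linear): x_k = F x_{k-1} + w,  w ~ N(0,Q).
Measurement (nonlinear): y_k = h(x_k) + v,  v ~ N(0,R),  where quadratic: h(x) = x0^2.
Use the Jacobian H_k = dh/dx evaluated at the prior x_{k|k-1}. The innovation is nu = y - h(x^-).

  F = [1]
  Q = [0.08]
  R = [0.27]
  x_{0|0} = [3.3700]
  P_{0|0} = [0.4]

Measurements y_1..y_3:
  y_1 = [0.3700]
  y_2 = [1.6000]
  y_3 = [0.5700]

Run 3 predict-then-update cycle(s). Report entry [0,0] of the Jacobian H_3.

step 1: x^-=[3.3700]  P^-=[0.4800]  H_jac=[6.7400]  S=[22.0752]  K=[0.1466]  nu=[-10.9869]  x^+=[1.7598]  P^+=[0.0059]
step 2: x^-=[1.7598]  P^-=[0.0859]  H_jac=[3.5197]  S=[1.3338]  K=[0.2266]  nu=[-1.4970]  x^+=[1.4206]  P^+=[0.0174]
step 3: x^-=[1.4206]  P^-=[0.0974]  H_jac=[2.8412]  S=[1.0561]  K=[0.2620]  nu=[-1.4481]  x^+=[1.0412]  P^+=[0.0249]

H_jac[0,0] = 2.8412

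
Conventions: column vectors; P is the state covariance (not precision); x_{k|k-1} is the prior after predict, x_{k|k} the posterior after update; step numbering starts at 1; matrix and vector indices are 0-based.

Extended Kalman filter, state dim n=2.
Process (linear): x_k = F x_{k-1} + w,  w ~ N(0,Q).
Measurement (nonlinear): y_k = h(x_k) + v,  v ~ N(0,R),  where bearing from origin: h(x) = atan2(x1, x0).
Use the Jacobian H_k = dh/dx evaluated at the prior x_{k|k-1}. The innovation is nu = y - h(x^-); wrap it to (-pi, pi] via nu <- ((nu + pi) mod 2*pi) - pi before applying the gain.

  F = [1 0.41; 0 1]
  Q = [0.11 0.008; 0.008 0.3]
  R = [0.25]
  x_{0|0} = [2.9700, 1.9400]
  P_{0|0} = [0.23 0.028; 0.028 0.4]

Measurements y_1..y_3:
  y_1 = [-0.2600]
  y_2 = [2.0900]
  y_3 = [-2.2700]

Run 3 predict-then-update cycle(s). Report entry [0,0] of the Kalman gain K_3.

K[0,0] = 0.0922

step 1: x^-=[3.7654, 1.9400]  P^-=[0.4302 0.2000; 0.2000 0.7000]  H_jac=[-0.1081 0.2099]  S=[0.2768]  K=[-0.0164; 0.4526]  nu=[-0.7357]  x^+=[3.7775, 1.6070]  P^+=[0.4301 0.2021; 0.2021 0.6433]
step 2: x^-=[4.4363, 1.6070]  P^-=[0.8139 0.4738; 0.4738 0.9433]  H_jac=[-0.0722 0.1993]  S=[0.2781]  K=[0.1283; 0.5530]  nu=[1.7425]  x^+=[4.6598, 2.5705]  P^+=[0.8094 0.4541; 0.4541 0.8583]
step 3: x^-=[5.7137, 2.5705]  P^-=[1.4360 0.8140; 0.8140 1.1583]  H_jac=[-0.0655 0.1456]  S=[0.2652]  K=[0.0922; 0.4348]  nu=[-2.6928]  x^+=[5.4655, 1.3998]  P^+=[1.4337 0.8033; 0.8033 1.1081]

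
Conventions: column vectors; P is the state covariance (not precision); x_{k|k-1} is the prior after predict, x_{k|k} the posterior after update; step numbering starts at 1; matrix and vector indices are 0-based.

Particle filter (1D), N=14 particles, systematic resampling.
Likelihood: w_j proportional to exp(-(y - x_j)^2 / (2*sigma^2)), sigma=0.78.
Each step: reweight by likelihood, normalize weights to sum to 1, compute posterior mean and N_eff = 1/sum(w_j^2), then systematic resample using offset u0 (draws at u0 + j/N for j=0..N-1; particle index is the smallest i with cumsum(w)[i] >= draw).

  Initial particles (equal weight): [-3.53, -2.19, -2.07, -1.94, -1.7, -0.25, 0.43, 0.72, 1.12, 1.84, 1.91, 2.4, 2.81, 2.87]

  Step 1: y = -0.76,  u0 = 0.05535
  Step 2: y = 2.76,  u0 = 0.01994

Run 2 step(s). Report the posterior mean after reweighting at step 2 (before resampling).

post_mean = 0.9603

step 1: w=[0.0007, 0.0722, 0.0945, 0.1234, 0.1874, 0.3128, 0.1210, 0.0640, 0.0212, 0.0015, 0.0011, 0.0001, 0.0000, 0.0000]  mean=-0.8653  Neff=5.5081  idx=[1, 2, 3, 3, 4, 4, 5, 5, 5, 5, 5, 6, 7, 8]
step 2: w=[0.0000, 0.0000, 0.0000, 0.0000, 0.0000, 0.0000, 0.0037, 0.0037, 0.0037, 0.0037, 0.0037, 0.0736, 0.2086, 0.6992]  mean=0.9603  Neff=1.8591  idx=[11, 11, 12, 12, 13, 13, 13, 13, 13, 13, 13, 13, 13, 13]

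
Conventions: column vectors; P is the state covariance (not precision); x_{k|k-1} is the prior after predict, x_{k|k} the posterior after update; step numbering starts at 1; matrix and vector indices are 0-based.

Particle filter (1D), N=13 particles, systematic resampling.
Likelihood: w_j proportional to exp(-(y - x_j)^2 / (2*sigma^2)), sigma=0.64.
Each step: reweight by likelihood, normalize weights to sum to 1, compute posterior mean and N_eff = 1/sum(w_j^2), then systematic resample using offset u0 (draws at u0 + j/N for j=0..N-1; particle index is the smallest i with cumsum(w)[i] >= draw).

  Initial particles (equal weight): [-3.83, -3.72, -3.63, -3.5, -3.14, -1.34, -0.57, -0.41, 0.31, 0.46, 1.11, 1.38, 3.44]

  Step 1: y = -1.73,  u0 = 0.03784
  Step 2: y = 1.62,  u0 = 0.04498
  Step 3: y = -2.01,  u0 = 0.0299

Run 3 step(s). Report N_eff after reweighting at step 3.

N_eff = 11.9649

step 1: w=[0.0036, 0.0062, 0.0095, 0.0170, 0.0686, 0.6452, 0.1503, 0.0926, 0.0048, 0.0022, 0.0000, 0.0000, 0.0000]  mean=-1.3315  Neff=2.2094  idx=[4, 5, 5, 5, 5, 5, 5, 5, 5, 5, 6, 6, 7]
step 2: w=[0.0000, 0.0018, 0.0018, 0.0018, 0.0018, 0.0018, 0.0018, 0.0018, 0.0018, 0.0018, 0.2298, 0.2298, 0.5240]  mean=-0.4987  Neff=2.6298  idx=[10, 10, 10, 11, 11, 11, 12, 12, 12, 12, 12, 12, 12]
step 3: w=[0.1014, 0.1014, 0.1014, 0.1014, 0.1014, 0.1014, 0.0560, 0.0560, 0.0560, 0.0560, 0.0560, 0.0560, 0.0560]  mean=-0.5073  Neff=11.9649  idx=[0, 1, 1, 2, 3, 4, 4, 5, 6, 8, 9, 10, 12]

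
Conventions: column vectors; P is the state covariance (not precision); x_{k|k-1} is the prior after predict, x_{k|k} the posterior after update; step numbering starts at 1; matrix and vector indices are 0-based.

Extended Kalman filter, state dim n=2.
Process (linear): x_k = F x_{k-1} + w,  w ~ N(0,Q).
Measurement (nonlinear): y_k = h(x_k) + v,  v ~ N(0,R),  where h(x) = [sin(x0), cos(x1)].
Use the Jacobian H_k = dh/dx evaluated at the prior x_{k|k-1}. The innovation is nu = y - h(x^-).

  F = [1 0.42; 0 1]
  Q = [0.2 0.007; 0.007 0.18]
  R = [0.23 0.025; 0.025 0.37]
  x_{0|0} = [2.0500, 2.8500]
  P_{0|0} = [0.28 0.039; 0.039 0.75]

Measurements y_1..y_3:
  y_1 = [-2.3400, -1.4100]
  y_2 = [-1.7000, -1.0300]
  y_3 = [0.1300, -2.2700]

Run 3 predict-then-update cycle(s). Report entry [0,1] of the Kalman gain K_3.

K[0,1] = -0.0410

step 1: x^-=[3.2470, 2.8500]  P^-=[0.6451 0.3610; 0.3610 0.9300]  H_jac=[-0.9944 0.0000; 0.0000 -0.2875]  S=[0.8679 0.1282; 0.1282 0.4469]  K=[-0.7360 -0.0211; -0.3396 -0.5009]  nu=[-2.2348, -0.4522]  x^+=[4.9013, 3.8355]  P^+=[0.1708 0.0911; 0.0911 0.6742]
step 2: x^-=[6.5122, 3.8355]  P^-=[0.5662 0.3813; 0.3813 0.8542]  H_jac=[0.9739 0.0000; 0.0000 0.6396]  S=[0.7670 0.2625; 0.2625 0.7194]  K=[0.6889 0.0876; 0.2562 0.6659]  nu=[-1.9270, -0.2613]  x^+=[5.1617, 3.1678]  P^+=[0.1650 0.0776; 0.0776 0.3952]
step 3: x^-=[6.4922, 3.1678]  P^-=[0.4999 0.2506; 0.2506 0.5752]  H_jac=[0.9782 0.0000; 0.0000 0.0262]  S=[0.7084 0.0314; 0.0314 0.3704]  K=[0.6921 -0.0410; 0.3456 0.0113]  nu=[-0.0775, -1.2703]  x^+=[6.4906, 3.1266]  P^+=[0.1617 0.0815; 0.0815 0.4903]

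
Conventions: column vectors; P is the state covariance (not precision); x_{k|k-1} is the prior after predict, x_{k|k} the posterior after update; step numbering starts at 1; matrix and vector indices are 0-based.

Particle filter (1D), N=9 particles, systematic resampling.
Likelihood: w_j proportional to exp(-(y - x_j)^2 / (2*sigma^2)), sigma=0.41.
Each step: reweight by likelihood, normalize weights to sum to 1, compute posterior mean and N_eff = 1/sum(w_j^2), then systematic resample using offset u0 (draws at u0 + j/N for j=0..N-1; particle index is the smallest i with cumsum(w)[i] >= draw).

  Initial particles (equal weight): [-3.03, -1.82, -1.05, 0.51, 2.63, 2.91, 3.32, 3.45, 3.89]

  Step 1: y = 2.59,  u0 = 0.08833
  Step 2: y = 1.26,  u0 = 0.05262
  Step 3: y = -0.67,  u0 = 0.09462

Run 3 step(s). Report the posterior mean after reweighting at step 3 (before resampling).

step 1: w=[0.0000, 0.0000, 0.0000, 0.0000, 0.4843, 0.3588, 0.0997, 0.0539, 0.0032]  mean=2.8475  Neff=2.6582  idx=[4, 4, 4, 4, 5, 5, 5, 6, 7]
step 2: w=[0.2356, 0.2356, 0.2356, 0.2356, 0.0191, 0.0191, 0.0191, 0.0002, 0.0000]  mean=2.6462  Neff=4.4801  idx=[0, 0, 1, 1, 2, 2, 3, 3, 3]
step 3: w=[0.1111, 0.1111, 0.1111, 0.1111, 0.1111, 0.1111, 0.1111, 0.1111, 0.1111]  mean=2.6300  Neff=9.0000  idx=[0, 1, 2, 3, 4, 5, 6, 7, 8]

post_mean = 2.6300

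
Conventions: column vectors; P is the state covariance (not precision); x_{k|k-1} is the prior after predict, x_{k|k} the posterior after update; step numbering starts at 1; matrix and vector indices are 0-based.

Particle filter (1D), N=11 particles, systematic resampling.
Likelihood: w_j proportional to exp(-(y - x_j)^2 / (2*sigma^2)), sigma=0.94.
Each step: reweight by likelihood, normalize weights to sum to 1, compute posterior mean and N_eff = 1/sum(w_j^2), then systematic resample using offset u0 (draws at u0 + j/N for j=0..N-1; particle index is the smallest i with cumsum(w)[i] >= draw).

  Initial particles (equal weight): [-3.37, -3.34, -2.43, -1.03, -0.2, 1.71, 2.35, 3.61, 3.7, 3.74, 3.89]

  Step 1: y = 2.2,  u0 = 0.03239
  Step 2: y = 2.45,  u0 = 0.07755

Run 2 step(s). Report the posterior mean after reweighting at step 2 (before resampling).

post_mean = 2.3882

step 1: w=[0.0000, 0.0000, 0.0000, 0.0009, 0.0130, 0.2943, 0.3329, 0.1095, 0.0944, 0.0881, 0.0670]  mean=2.6164  Neff=4.3338  idx=[5, 5, 5, 5, 6, 6, 6, 7, 8, 9, 10]
step 2: w=[0.0979, 0.0979, 0.0979, 0.0979, 0.1326, 0.1326, 0.1326, 0.0623, 0.0551, 0.0520, 0.0413]  mean=2.3882  Neff=9.7652  idx=[0, 1, 2, 3, 4, 5, 5, 6, 7, 8, 10]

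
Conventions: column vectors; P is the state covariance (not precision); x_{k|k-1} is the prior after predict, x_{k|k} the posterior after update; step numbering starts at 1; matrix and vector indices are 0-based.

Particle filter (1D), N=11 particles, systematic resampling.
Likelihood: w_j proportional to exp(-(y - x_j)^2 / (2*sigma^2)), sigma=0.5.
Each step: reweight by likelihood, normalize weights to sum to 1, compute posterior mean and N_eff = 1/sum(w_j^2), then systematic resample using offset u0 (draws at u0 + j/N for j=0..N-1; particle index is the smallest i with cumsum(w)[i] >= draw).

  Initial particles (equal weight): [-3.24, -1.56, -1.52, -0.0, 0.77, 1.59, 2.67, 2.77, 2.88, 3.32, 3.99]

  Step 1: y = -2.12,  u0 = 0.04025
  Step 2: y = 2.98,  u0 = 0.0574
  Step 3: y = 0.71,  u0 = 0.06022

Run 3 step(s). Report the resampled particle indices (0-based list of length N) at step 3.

resampled_idx = [0, 2, 3, 4, 5, 6, 7, 7, 8, 9, 10]

step 1: w=[0.0738, 0.4845, 0.4416, 0.0001, 0.0000, 0.0000, 0.0000, 0.0000, 0.0000, 0.0000, 0.0000]  mean=-1.6662  Neff=2.2979  idx=[0, 1, 1, 1, 1, 1, 2, 2, 2, 2, 2]
step 2: w=[0.0000, 0.0653, 0.0653, 0.0653, 0.0653, 0.0653, 0.1347, 0.1347, 0.1347, 0.1347, 0.1347]  mean=-1.5331  Neff=8.9274  idx=[1, 3, 4, 6, 6, 7, 8, 8, 9, 10, 10]
step 3: w=[0.0691, 0.0691, 0.0691, 0.0991, 0.0991, 0.0991, 0.0991, 0.0991, 0.0991, 0.0991, 0.0991]  mean=-1.5283  Neff=10.7681  idx=[0, 2, 3, 4, 5, 6, 7, 7, 8, 9, 10]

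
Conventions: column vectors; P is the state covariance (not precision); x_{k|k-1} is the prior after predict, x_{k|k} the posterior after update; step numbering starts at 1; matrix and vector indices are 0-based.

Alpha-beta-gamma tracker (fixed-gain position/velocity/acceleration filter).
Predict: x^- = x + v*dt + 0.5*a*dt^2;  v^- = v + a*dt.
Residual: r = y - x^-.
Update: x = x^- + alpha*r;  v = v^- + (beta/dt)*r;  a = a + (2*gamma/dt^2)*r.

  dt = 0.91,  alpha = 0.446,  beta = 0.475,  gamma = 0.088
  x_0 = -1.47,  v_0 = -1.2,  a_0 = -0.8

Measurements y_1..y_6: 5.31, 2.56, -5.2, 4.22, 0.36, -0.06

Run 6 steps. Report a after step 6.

a_post = -0.1893

step 1: x_pred=-2.8932  r=8.2032  x^+=0.7654  v^+=2.3539  a^+=0.9435
step 2: x_pred=3.2981  r=-0.7381  x^+=2.9689  v^+=2.8272  a^+=0.7866
step 3: x_pred=5.8674  r=-11.0674  x^+=0.9313  v^+=-2.2339  a^+=-1.5656
step 4: x_pred=-1.7498  r=5.9698  x^+=0.9127  v^+=-0.5425  a^+=-0.2968
step 5: x_pred=0.2962  r=0.0638  x^+=0.3246  v^+=-0.7793  a^+=-0.2832
step 6: x_pred=-0.5018  r=0.4418  x^+=-0.3048  v^+=-0.8064  a^+=-0.1893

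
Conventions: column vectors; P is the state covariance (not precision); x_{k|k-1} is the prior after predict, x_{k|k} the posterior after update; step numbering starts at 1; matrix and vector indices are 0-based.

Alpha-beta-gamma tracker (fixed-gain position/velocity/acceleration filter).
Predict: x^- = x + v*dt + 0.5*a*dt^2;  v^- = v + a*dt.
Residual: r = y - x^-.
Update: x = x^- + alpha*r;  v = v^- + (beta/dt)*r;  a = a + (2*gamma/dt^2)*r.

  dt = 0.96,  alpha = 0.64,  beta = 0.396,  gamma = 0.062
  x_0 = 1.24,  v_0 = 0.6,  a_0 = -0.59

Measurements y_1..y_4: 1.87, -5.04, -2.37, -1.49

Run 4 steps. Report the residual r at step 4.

step 1: x_pred=1.5441  r=0.3259  x^+=1.7527  v^+=0.1680  a^+=-0.5462
step 2: x_pred=1.6623  r=-6.7023  x^+=-2.6272  v^+=-3.1210  a^+=-1.4479
step 3: x_pred=-6.2905  r=3.9205  x^+=-3.7814  v^+=-2.8938  a^+=-0.9204
step 4: x_pred=-6.9836  r=5.4936  x^+=-3.4677  v^+=-1.5113  a^+=-0.1813

resid = 5.4936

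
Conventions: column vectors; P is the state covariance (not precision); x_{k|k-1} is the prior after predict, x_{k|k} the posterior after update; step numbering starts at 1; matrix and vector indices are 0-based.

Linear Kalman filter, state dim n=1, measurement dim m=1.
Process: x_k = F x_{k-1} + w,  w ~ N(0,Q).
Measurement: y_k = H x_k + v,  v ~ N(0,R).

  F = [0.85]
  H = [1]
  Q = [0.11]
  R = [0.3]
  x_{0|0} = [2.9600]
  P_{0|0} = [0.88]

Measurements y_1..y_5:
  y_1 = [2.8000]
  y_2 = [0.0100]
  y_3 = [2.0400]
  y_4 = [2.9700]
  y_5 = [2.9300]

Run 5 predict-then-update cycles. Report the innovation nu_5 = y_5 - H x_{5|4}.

innov = [1.2888]

step 1: x^-=[2.5160]  P^-=[0.7458]  S=[1.0458]  K=[0.7131]  nu=[0.2840]  x^+=[2.7185]  P^+=[0.2139]
step 2: x^-=[2.3108]  P^-=[0.2646]  S=[0.5646]  K=[0.4686]  nu=[-2.3008]  x^+=[1.2326]  P^+=[0.1406]
step 3: x^-=[1.0477]  P^-=[0.2116]  S=[0.5116]  K=[0.4136]  nu=[0.9923]  x^+=[1.4581]  P^+=[0.1241]
step 4: x^-=[1.2394]  P^-=[0.1996]  S=[0.4996]  K=[0.3996]  nu=[1.7306]  x^+=[1.9309]  P^+=[0.1199]
step 5: x^-=[1.6412]  P^-=[0.1966]  S=[0.4966]  K=[0.3959]  nu=[1.2888]  x^+=[2.1515]  P^+=[0.1188]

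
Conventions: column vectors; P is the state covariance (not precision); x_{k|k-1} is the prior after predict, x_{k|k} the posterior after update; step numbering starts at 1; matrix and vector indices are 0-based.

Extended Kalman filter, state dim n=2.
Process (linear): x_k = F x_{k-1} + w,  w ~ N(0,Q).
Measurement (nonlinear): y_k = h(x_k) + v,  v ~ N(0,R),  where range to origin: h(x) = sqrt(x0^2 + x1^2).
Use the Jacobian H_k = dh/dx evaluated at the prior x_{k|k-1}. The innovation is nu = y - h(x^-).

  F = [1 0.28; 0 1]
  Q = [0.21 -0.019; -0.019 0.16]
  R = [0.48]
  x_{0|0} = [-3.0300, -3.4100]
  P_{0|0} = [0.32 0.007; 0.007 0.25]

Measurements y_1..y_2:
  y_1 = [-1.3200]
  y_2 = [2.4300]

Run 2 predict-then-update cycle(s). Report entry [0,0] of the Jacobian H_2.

H_jac[0,0] = -0.7155

step 1: x^-=[-3.9848, -3.4100]  P^-=[0.5535 0.0580; 0.0580 0.4100]  H_jac=[-0.7598 -0.6502]  S=[1.0302]  K=[-0.4448; -0.3015]  nu=[-6.5647]  x^+=[-1.0645, -1.4304]  P^+=[0.3497 -0.0802; -0.0802 0.3163]
step 2: x^-=[-1.4650, -1.4304]  P^-=[0.5396 -0.0106; -0.0106 0.4763]  H_jac=[-0.7155 -0.6986]  S=[0.9781]  K=[-0.3871; -0.3325]  nu=[0.3825]  x^+=[-1.6131, -1.5576]  P^+=[0.3930 -0.1365; -0.1365 0.3682]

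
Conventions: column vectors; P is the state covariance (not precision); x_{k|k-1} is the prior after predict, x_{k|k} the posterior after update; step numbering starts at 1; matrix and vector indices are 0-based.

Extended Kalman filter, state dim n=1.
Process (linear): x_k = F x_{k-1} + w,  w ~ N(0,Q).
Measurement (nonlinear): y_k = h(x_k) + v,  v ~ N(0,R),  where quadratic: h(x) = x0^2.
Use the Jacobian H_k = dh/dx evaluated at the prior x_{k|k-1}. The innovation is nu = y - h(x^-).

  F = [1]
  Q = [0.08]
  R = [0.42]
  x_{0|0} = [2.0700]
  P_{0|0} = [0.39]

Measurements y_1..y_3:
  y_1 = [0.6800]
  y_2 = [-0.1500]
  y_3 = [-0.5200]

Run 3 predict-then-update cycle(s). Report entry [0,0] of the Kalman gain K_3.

step 1: x^-=[2.0700]  P^-=[0.4700]  H_jac=[4.1400]  S=[8.4756]  K=[0.2296]  nu=[-3.6049]  x^+=[1.2424]  P^+=[0.0233]
step 2: x^-=[1.2424]  P^-=[0.1033]  H_jac=[2.4848]  S=[1.0577]  K=[0.2426]  nu=[-1.6936]  x^+=[0.8315]  P^+=[0.0410]
step 3: x^-=[0.8315]  P^-=[0.1210]  H_jac=[1.6629]  S=[0.7546]  K=[0.2667]  nu=[-1.2113]  x^+=[0.5084]  P^+=[0.0674]

K[0,0] = 0.2667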